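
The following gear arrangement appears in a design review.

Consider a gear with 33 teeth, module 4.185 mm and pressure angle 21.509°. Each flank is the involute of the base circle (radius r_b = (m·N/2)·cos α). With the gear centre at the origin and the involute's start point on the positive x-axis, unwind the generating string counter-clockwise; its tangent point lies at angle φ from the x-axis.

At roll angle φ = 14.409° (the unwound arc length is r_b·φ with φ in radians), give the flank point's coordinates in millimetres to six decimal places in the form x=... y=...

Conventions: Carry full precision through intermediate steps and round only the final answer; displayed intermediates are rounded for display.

topology: single-mesh involute geometry — m = 4.185, N = 33
pitch radius r_p = m·N/2 = 4.185·33/2 = 69.052500
base radius r_b = r_p·cos α = 69.052500·cos 21.509° = 64.243683
roll angle φ = 14.409° = 0.25148449 rad
x = r_b·(cos φ + φ·sin φ) = 66.243203
y = r_b·(sin φ − φ·cos φ) = 0.338449

x=66.243203 y=0.338449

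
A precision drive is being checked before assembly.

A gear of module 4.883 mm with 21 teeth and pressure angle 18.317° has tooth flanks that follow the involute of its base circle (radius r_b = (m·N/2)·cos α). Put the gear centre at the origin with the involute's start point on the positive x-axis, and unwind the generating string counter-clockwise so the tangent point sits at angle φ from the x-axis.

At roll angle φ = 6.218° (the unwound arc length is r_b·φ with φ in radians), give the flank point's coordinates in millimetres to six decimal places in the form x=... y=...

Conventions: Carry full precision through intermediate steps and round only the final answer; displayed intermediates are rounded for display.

x=48.959475 y=0.020713

recognized (one wheel, involute flank): single-mesh tooth geometry, m = 4.883, N = 21
pitch radius r_p = m·N/2 = 4.883·21/2 = 51.271500
base radius r_b = r_p·cos α = 51.271500·cos 18.317° = 48.673690
roll angle φ = 6.218° = 0.10852457 rad
x = r_b·(cos φ + φ·sin φ) = 48.959475
y = r_b·(sin φ − φ·cos φ) = 0.020713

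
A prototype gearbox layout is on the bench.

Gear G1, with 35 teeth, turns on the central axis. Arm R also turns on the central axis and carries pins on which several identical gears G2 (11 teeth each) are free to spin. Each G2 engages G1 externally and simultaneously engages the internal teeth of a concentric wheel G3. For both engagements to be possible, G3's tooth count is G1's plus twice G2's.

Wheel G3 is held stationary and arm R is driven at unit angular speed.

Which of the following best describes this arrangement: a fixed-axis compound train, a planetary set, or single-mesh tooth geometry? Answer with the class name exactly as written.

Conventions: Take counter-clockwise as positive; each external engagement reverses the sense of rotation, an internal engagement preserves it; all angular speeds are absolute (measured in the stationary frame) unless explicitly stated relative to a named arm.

class = planetary set [G3 = 35+2·11 = 57; Willis about the carrier]
classification: planetary set

planetary set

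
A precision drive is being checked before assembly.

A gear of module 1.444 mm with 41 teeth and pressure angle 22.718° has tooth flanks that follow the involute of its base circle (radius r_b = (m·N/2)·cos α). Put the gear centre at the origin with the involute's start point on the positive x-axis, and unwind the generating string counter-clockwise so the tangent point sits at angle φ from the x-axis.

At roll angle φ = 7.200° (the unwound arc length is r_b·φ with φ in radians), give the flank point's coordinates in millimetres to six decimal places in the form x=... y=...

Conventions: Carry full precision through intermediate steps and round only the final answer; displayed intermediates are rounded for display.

x=27.520127 y=0.018033

class = single-mesh tooth geometry [base-circle involute, m = 1.444, 41T]
pitch radius r_p = m·N/2 = 1.444·41/2 = 29.602000
base radius r_b = r_p·cos α = 29.602000·cos 22.718° = 27.305382
roll angle φ = 7.200° = 0.12566371 rad
x = r_b·(cos φ + φ·sin φ) = 27.520127
y = r_b·(sin φ − φ·cos φ) = 0.018033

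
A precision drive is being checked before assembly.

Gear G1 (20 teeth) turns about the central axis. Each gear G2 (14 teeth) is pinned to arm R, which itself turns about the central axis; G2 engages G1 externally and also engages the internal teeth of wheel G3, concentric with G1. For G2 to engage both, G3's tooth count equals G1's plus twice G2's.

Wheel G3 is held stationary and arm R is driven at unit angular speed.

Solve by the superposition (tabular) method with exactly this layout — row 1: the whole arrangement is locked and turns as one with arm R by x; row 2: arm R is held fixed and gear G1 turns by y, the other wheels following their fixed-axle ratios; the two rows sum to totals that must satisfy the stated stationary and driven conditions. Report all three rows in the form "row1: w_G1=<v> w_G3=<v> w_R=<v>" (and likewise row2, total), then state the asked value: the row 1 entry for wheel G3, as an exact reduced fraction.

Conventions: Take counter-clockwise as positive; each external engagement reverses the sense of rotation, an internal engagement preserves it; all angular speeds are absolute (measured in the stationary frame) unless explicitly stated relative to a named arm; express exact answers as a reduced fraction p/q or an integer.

planetary set (20T centre, 14T on arm, 48T internal) — Willis relation
row 1: whole set turns with the arm by x
superposition row 2 [arm held]: sun y, ring −(20/48)·y, arm 0
boundary: total ω_ring = x − (20/48)·y = 0 and total ω_arm = x = 1  ⇒  y = 12/5, x = 1
row 2 ring = −(20/48)·12/5 = -1
totals (row 1 + row 2): sun 1 + 12/5 = 17/5, ring 1 + (-1) = 0, arm 1 + 0 = 1
asked cell (row1, ring) = 1

row1: w_G1=1 w_G3=1 w_R=1
row2: w_G1=12/5 w_G3=-1 w_R=0
total: w_G1=17/5 w_G3=0 w_R=1
asked value: 1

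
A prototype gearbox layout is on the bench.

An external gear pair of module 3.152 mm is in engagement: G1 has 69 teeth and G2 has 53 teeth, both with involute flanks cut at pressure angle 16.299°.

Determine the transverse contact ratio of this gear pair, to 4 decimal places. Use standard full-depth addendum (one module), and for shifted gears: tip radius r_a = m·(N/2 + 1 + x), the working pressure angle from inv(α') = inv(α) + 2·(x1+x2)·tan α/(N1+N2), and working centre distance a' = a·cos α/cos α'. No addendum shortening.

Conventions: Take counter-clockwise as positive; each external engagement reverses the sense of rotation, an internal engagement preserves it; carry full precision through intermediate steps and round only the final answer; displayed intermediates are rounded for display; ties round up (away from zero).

topology: single-mesh involute geometry — m = 3.152, 69T/53T pair
base radii: r_b1 = 104.373599, r_b2 = 80.171026
tip radii: r_a1 = 111.896000, r_a2 = 86.680000
no profile shift: α' = α, a' = a
action lengths: √(r_a1²−r_b1²) = 40.334434, √(r_a2²−r_b2²) = 32.954955
base pitch p_b = π·m·cos α = 9.504328
CR = (40.334434 + 32.954955 − 192.272000·sin 16.29900°)/9.504328 = 2.033627
contact ratio ≈ 2.0336

2.0336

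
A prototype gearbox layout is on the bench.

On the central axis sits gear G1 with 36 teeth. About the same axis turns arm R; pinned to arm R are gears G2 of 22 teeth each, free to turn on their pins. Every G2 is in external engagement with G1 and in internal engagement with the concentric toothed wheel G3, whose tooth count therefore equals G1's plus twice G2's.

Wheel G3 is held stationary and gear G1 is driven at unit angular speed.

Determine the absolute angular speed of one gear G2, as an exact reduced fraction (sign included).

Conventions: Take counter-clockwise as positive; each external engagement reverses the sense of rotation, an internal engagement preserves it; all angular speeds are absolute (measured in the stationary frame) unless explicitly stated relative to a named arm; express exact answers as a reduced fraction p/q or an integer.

-9/11

class = planetary set [G3 = 36+2·22 = 80; Willis about the carrier]
ring teeth: 36 + 2·22 = 80
36(ω_sun−ω_arm) = −80(ω_ring−ω_arm),  ω_ring = 0, ω_sun = 1
36(1−ω_arm) = −80(0−ω_arm)  ⇒  116·ω_arm = 36  ⇒  ω_arm = 9/29
sun–planet mesh: 36·(1−9/29) = −22·(ω_p−ω_arm)  ⇒  ω_p−ω_arm = -360/319
ω_p = 9/29 − 360/319 = -9/11
exact speed ratio = -9/11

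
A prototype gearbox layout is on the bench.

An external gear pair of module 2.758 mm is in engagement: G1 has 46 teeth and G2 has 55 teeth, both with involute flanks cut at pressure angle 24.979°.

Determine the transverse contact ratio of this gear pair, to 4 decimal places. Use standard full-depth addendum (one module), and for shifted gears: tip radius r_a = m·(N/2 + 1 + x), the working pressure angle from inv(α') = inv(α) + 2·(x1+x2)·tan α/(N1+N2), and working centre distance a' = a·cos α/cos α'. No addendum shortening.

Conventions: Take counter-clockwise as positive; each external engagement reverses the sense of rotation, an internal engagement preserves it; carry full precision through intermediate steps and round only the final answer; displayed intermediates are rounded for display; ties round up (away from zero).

class = single-mesh tooth geometry [involute pair 46T × 55T, m = 2.758]
base radii: r_b1 = 57.500550, r_b2 = 68.750658
tip radii: r_a1 = 66.192000, r_a2 = 78.603000
no profile shift: α' = α, a' = a
action lengths: √(r_a1²−r_b1²) = 32.788224, √(r_a2²−r_b2²) = 38.102214
base pitch p_b = π·m·cos α = 7.854057
CR = (32.788224 + 38.102214 − 139.279000·sin 24.97900°)/7.854057 = 1.537404
contact ratio ≈ 1.5374

1.5374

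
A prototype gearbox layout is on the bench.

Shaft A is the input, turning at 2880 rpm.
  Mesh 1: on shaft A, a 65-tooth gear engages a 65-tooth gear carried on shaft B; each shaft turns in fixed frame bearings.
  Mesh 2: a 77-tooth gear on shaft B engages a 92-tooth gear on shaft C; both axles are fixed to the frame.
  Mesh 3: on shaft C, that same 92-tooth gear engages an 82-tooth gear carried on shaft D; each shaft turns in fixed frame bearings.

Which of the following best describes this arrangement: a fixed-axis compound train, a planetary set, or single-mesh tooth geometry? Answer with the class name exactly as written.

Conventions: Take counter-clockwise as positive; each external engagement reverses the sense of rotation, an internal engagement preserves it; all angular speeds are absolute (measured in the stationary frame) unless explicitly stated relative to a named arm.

fixed-axis compound train

recognized (4 fixed axles, 3 meshes): fixed-axis compound train
classification: fixed-axis compound train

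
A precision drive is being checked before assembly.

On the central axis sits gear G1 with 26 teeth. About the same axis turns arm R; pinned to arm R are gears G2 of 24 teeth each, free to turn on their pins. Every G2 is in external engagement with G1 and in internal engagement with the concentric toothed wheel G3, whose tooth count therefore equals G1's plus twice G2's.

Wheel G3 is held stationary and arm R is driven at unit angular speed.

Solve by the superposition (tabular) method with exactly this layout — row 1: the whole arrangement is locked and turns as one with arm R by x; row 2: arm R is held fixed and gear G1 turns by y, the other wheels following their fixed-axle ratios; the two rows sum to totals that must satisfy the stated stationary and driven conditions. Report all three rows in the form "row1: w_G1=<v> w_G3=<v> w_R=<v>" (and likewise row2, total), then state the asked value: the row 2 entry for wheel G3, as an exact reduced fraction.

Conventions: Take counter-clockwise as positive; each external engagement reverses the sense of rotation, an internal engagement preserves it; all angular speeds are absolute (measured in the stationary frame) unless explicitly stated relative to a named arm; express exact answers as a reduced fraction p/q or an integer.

row1: w_G1=1 w_G3=1 w_R=1
row2: w_G1=37/13 w_G3=-1 w_R=0
total: w_G1=50/13 w_G3=0 w_R=1
asked value: -1

class = planetary set [G3 = 26+2·24 = 74; Willis about the carrier]
row 1: whole set turns with the arm by x
superposition row 2 [arm held]: sun y, ring −(26/74)·y, arm 0
boundary: total ω_ring = x − (26/74)·y = 0 and total ω_arm = x = 1  ⇒  y = 37/13, x = 1
row 2 ring = −(26/74)·37/13 = -1
totals (row 1 + row 2): sun 1 + 37/13 = 50/13, ring 1 + (-1) = 0, arm 1 + 0 = 1
asked cell (row2, ring) = -1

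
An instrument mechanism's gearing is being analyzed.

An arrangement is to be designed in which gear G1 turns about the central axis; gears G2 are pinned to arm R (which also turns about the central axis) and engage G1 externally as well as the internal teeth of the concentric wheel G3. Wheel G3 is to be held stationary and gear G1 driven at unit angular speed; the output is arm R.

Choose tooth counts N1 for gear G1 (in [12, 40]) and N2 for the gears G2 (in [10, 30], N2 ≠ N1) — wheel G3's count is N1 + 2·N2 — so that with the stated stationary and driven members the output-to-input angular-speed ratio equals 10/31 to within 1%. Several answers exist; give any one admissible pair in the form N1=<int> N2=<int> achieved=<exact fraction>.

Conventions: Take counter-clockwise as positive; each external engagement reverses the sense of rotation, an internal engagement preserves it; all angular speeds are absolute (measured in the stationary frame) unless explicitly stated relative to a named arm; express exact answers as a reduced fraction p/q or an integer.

planetary set to be sized for 10/31 (Willis relation)
Willis with ω_ring = 0: ω_arm/ω_sun = N1/(N1+N3); set equal to 10/31  ⇒  N3/N1 = 1/(10/31) − 1 = 21/10
N3 = N1 + 2·N2  ⇒  N2/N1 = (N3/N1 − 1)/2 = (21/10 − 1)/2 = 11/20
smallest multiple with N1 ≥ 12 and N2 ≥ 10: k = 1  ⇒  N1 = 1·20 = 20, N2 = 1·11 = 11 (N1 ≤ 40, N2 ≤ 30, N2 ≠ N1 ✓), N3 = 20 + 2·11 = 42
check: N1/(N1+N3) with N1 = 20, N3 = 42 gives 10/31; |achieved − target| = 0 ≤ 1/310 ✓

N1=20 N2=11 achieved=10/31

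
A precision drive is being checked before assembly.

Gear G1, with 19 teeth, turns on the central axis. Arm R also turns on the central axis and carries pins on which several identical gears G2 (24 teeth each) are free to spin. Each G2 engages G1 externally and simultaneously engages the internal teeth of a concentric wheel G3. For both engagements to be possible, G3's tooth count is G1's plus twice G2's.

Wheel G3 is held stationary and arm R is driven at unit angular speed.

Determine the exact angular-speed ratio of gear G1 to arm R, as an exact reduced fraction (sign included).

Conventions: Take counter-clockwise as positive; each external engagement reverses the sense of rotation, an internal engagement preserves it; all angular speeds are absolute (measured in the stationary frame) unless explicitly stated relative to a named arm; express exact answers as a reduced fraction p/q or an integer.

topology: planetary set — G1 19T / G2 24T / G3 67T, arm = carrier (Willis)
ring teeth: 19 + 2·24 = 67
19(ω_sun−ω_arm) = −67(ω_ring−ω_arm),  ω_ring = 0, ω_arm = 1
ω_sun = 1 − (67/19)(0−1) = 86/19
ω_out/ω_in = 86/19

86/19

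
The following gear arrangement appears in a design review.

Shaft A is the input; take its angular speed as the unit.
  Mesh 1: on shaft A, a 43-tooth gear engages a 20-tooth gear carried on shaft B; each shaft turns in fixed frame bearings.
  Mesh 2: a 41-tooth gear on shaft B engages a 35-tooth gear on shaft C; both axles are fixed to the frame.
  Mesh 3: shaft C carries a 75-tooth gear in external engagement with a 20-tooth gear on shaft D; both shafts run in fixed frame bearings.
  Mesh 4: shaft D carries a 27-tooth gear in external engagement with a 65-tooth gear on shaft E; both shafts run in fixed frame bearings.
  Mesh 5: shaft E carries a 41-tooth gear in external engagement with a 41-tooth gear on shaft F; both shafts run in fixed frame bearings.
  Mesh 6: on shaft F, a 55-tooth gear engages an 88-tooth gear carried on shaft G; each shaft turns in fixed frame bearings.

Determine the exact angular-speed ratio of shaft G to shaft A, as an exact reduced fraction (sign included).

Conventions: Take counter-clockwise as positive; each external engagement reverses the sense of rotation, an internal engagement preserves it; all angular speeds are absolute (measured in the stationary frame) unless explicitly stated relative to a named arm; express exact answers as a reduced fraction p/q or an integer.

142803/58240

class = fixed-axis compound train [6 meshes; 6 ratios multiply, 6 sense flips]
mesh 1 [43T→20T]: running ratio 43/20, sense −
mesh 2 [41T→35T]: running ratio 1763/700, sense +
mesh 3 [75T→20T]: running ratio 5289/560, sense −
mesh 4 [27T→65T]: running ratio 142803/36400, sense +
mesh 5 [41T→41T]: running ratio 142803/36400, sense −
mesh 6 [55T→88T]: running ratio 142803/58240, sense +
ω_out/ω_in = 142803/58240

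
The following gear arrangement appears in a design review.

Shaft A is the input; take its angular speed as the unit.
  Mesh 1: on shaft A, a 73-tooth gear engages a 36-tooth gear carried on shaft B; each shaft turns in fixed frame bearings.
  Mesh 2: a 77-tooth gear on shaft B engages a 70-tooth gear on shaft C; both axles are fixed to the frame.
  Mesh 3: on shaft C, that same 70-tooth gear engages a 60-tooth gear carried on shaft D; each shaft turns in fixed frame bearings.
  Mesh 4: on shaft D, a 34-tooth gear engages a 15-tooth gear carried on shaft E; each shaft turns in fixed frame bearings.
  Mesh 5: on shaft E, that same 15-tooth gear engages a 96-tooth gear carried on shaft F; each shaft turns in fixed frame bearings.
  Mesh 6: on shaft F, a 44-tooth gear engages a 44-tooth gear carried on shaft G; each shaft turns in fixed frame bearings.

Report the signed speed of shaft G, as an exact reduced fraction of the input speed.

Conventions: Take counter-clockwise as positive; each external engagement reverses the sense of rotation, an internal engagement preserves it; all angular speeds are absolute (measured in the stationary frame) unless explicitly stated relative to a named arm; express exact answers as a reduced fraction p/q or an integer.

6-mesh fixed-axis compound train (all bearings frame-fixed)
mesh 1 [73T→36T]: |ω|/ω_in = 1×73/36 = 73/36, sense flips to −
mesh 2 [77T→70T]: |ω|/ω_in = (73/36)×77/70 = 803/360, sense flips to +
mesh 3 [70T→60T]: |ω|/ω_in = (803/360)×70/60 = 5621/2160, sense flips to −
mesh 4 [34T→15T]: |ω|/ω_in = (5621/2160)×34/15 = 95557/16200, sense flips to +
mesh 5 [15T→96T]: |ω|/ω_in = (95557/16200)×15/96 = 95557/103680, sense flips to −
mesh 6 [44T→44T]: |ω|/ω_in = (95557/103680)×44/44 = 95557/103680, sense flips to +
signed output speed (× input speed) = 95557/103680

95557/103680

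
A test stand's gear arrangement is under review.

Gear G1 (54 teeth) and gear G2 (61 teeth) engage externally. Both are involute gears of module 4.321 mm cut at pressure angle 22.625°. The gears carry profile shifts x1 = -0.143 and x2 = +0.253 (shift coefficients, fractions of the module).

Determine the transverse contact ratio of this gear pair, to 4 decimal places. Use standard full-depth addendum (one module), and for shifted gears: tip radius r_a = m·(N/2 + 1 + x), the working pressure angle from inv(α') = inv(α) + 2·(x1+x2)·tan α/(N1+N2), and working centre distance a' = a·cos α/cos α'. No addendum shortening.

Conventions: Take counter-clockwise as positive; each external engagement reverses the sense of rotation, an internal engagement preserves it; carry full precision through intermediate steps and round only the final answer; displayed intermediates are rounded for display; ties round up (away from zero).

1.6307

recognized (one external pair, fixed centres): single-mesh tooth geometry, m = 4.321, N1 = 54, N2 = 61
base radii: r_b1 = 107.688593, r_b2 = 121.648226
tip radii: r_a1 = 120.370097, r_a2 = 137.204713
inv(α') = inv(22.625°) + 2·(-0.143+0.253)·tan α/(54+61) = 0.02268841  ⇒  α' = 22.88466°
a' = a·cos α / cos α' = 248.4575·cos 22.625°/cos 22.88466° = 248.930235
action lengths: √(r_a1²−r_b1²) = 53.778500, √(r_a2²−r_b2²) = 63.457406
base pitch p_b = π·m·cos α = 12.530137
CR = (53.778500 + 63.457406 − 248.930235·sin 22.88466°)/12.530137 = 1.630674
contact ratio ≈ 1.6307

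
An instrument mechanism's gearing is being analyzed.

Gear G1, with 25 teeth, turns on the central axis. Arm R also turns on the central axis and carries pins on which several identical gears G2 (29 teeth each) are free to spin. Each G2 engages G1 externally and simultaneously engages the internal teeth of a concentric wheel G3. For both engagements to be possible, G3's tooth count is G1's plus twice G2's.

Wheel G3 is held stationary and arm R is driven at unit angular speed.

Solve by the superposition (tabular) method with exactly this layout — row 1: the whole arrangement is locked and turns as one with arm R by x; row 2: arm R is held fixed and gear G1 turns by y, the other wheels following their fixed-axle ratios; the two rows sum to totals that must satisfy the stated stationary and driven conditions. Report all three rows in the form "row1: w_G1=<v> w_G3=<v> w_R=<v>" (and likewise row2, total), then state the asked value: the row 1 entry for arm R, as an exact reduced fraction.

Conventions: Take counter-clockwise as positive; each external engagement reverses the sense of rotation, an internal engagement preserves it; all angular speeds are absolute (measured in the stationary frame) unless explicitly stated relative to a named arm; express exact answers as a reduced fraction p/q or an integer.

class = planetary set [G3 = 25+2·29 = 83; Willis about the carrier]
superposition row 1 [locked train]: every member turns x
row 2 (arm held, sun turns y): ω_ring = −(25/83)·y, ω_arm = 0
boundary: total ω_ring = x − (25/83)·y = 0 and total ω_arm = x = 1  ⇒  y = 83/25, x = 1
row 2 ring = −(25/83)·83/25 = -1
totals (row 1 + row 2): sun 1 + 83/25 = 108/25, ring 1 + (-1) = 0, arm 1 + 0 = 1
asked cell (row1, arm) = 1

row1: w_G1=1 w_G3=1 w_R=1
row2: w_G1=83/25 w_G3=-1 w_R=0
total: w_G1=108/25 w_G3=0 w_R=1
asked value: 1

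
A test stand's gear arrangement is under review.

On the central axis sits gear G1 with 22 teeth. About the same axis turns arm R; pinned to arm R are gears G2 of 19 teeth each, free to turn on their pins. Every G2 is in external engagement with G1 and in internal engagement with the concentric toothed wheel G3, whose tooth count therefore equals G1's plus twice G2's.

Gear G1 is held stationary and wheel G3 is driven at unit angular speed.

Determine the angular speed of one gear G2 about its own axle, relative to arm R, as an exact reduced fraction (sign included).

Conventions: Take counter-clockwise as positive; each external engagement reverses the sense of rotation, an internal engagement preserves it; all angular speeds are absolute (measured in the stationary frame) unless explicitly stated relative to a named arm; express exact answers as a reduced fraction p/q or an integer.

class = planetary set [G3 = 22+2·19 = 60; Willis about the carrier]
ring teeth: 22 + 2·19 = 60
22(ω_sun−ω_arm) = −60(ω_ring−ω_arm),  ω_sun = 0, ω_ring = 1
22(0−ω_arm) = −60(1−ω_arm)  ⇒  82·ω_arm = 60  ⇒  ω_arm = 30/41
sun–planet mesh: 22·(0−30/41) = −19·(ω_p−ω_arm)  ⇒  ω_p−ω_arm = 660/779
exact speed ratio = 660/779

660/779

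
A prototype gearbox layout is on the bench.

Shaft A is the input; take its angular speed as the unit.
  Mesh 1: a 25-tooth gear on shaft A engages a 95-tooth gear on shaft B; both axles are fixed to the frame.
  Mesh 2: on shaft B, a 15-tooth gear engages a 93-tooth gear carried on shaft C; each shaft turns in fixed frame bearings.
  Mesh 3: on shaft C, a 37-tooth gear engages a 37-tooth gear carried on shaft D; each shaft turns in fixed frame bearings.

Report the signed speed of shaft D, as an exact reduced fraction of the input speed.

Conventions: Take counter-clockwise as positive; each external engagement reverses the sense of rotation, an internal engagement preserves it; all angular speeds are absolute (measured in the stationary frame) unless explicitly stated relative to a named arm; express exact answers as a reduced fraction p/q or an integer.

3-mesh fixed-axis compound train (all bearings frame-fixed)
mesh 1 [25T→95T]: |ω|/ω_in = 1×25/95 = 5/19, sense flips to −
mesh 2 [15T→93T]: |ω|/ω_in = (5/19)×15/93 = 25/589, sense flips to +
mesh 3 [37T→37T]: |ω|/ω_in = (25/589)×37/37 = 25/589, sense flips to −
signed output speed (× input speed) = -25/589

-25/589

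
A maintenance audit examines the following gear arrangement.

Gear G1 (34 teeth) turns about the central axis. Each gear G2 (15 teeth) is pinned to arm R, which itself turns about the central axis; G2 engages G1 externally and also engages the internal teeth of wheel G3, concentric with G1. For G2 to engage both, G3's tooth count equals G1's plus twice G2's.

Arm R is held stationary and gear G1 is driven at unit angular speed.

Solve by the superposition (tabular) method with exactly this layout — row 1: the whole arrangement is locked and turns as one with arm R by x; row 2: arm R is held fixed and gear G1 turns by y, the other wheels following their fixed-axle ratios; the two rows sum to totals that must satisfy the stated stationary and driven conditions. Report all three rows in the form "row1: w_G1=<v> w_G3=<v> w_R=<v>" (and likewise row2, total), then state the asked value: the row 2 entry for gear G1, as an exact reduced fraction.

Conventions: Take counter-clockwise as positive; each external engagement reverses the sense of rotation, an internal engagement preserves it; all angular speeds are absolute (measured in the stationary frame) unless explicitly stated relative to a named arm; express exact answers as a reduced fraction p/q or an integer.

row1: w_G1=0 w_G3=0 w_R=0
row2: w_G1=1 w_G3=-17/32 w_R=0
total: w_G1=1 w_G3=-17/32 w_R=0
asked value: 1

planetary set (34T centre, 15T on arm, 64T internal) — Willis relation
superposition row 1 [locked train]: every member turns x
row 2: sun turns y, ring = −(34/64)·y, arm 0
boundary: total ω_arm = x = 0 and total ω_sun = x + y = 1  ⇒  y = 1, x = 0
row 2 ring = −(34/64)·1 = -17/32
totals (row 1 + row 2): sun 0 + 1 = 1, ring 0 + (-17/32) = -17/32, arm 0 + 0 = 0
asked cell (row2, sun) = 1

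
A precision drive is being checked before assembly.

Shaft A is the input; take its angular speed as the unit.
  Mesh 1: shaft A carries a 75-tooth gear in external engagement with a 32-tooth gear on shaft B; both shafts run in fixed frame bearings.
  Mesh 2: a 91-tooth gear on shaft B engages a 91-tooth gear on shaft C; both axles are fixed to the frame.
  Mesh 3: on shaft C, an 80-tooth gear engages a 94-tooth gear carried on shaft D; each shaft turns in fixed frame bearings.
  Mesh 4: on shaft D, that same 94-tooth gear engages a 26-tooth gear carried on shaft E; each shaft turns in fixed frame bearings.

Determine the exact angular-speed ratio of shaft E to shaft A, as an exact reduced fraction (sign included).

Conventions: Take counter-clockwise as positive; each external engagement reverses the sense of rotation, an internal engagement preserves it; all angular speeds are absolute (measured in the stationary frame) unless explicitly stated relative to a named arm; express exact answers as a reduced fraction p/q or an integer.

class = fixed-axis compound train [4 meshes; 4 ratios multiply, 4 sense flips]
mesh 1 [75T→32T]: running ratio 75/32, sense −
mesh 2 [91T→91T]: running ratio 75/32, sense +
mesh 3 [80T→94T]: running ratio 375/188, sense −
mesh 4 [94T→26T]: running ratio 375/52, sense +
ω_out/ω_in = 375/52

375/52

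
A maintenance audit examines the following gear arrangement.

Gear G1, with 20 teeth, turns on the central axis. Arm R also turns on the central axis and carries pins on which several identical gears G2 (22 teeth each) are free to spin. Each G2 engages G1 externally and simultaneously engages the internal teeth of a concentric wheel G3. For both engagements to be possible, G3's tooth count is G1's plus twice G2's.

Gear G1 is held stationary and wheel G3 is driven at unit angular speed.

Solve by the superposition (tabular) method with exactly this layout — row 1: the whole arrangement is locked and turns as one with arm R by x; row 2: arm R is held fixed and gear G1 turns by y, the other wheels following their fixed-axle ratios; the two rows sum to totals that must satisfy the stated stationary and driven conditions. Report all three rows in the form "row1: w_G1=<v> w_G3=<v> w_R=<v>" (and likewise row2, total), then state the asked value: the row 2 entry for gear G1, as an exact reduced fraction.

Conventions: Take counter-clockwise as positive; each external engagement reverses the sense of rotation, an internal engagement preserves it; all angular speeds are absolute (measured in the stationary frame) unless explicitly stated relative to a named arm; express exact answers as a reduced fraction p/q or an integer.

planetary set (20T centre, 22T on arm, 64T internal) — Willis relation
superposition row 1 [locked train]: every member turns x
superposition row 2 [arm held]: sun y, ring −(20/64)·y, arm 0
boundary: total ω_sun = x + y = 0 and total ω_ring = x − (20/64)·y = 1  ⇒  y = -16/21, x = 16/21
row 2 ring = −(20/64)·(-16/21) = 5/21
totals (row 1 + row 2): sun 16/21 + (-16/21) = 0, ring 16/21 + 5/21 = 1, arm 16/21 + 0 = 16/21
asked cell (row2, sun) = -16/21

row1: w_G1=16/21 w_G3=16/21 w_R=16/21
row2: w_G1=-16/21 w_G3=5/21 w_R=0
total: w_G1=0 w_G3=1 w_R=16/21
asked value: -16/21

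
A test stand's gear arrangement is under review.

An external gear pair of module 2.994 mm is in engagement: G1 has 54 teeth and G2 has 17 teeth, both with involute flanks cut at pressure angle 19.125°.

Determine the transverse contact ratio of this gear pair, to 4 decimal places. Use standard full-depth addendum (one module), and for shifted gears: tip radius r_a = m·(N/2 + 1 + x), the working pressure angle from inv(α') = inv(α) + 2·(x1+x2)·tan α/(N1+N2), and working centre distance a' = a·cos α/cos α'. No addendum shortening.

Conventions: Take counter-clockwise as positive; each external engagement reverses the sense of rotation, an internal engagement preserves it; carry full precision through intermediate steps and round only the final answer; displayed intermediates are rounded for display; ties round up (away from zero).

1.6803

topology: single-mesh involute geometry — m = 2.994, 54T/17T pair
base radii: r_b1 = 76.376231, r_b2 = 24.044369
tip radii: r_a1 = 83.832000, r_a2 = 28.443000
no profile shift: α' = α, a' = a
action lengths: √(r_a1²−r_b1²) = 34.561185, √(r_a2²−r_b2²) = 15.194491
base pitch p_b = π·m·cos α = 8.886778
CR = (34.561185 + 15.194491 − 106.287000·sin 19.12500°)/8.886778 = 1.680344
contact ratio ≈ 1.6803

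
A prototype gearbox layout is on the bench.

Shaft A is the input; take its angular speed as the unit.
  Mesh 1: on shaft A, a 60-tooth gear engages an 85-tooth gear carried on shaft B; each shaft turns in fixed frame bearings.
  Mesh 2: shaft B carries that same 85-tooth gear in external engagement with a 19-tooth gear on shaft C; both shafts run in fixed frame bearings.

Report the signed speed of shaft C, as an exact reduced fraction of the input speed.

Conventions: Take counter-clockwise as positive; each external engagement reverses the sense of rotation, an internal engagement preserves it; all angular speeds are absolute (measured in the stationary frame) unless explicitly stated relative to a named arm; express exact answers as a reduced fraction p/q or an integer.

2-mesh fixed-axis compound train (all bearings frame-fixed)
mesh 1 [60T→85T]: |ω|/ω_in = 1×60/85 = 12/17, sense flips to −
mesh 2 [85T→19T]: |ω|/ω_in = (12/17)×85/19 = 60/19, sense flips to +
signed output speed (× input speed) = 60/19

60/19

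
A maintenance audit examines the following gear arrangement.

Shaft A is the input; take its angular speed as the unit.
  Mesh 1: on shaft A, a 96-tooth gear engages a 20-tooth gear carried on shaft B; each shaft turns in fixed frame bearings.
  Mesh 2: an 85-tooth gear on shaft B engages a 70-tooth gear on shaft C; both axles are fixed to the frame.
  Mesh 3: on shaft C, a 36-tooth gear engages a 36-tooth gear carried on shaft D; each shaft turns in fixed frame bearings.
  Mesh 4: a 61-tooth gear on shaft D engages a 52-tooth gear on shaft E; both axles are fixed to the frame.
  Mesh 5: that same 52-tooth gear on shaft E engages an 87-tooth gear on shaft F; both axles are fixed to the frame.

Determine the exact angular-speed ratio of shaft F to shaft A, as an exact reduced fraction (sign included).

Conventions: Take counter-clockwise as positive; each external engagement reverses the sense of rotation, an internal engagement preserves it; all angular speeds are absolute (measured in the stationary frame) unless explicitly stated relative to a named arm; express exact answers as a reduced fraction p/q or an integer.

-4148/1015

class = fixed-axis compound train [5 meshes; 5 ratios multiply, 5 sense flips]
mesh 1 [96T→20T]: running ratio 24/5, sense −
mesh 2 [85T→70T]: running ratio 204/35, sense +
mesh 3 [36T→36T]: running ratio 204/35, sense −
mesh 4 [61T→52T]: running ratio 3111/455, sense +
mesh 5 [52T→87T]: running ratio 4148/1015, sense −
ω_out/ω_in = -4148/1015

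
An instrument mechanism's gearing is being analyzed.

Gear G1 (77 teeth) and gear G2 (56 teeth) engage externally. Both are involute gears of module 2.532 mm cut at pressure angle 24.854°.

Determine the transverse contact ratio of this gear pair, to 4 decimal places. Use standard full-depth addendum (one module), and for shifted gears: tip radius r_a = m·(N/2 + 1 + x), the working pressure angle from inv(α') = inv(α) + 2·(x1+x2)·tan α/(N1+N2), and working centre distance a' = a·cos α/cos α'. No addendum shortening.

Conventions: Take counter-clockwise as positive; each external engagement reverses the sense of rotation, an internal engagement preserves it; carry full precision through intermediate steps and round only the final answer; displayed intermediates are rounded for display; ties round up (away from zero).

class = single-mesh tooth geometry [involute pair 77T × 56T, m = 2.532]
base radii: r_b1 = 88.453388, r_b2 = 64.329737
tip radii: r_a1 = 100.014000, r_a2 = 73.428000
no profile shift: α' = α, a' = a
action lengths: √(r_a1²−r_b1²) = 46.677600, √(r_a2²−r_b2²) = 35.402771
base pitch p_b = π·m·cos α = 7.217780
CR = (46.677600 + 35.402771 − 168.378000·sin 24.85400°)/7.217780 = 1.566942
contact ratio ≈ 1.5669

1.5669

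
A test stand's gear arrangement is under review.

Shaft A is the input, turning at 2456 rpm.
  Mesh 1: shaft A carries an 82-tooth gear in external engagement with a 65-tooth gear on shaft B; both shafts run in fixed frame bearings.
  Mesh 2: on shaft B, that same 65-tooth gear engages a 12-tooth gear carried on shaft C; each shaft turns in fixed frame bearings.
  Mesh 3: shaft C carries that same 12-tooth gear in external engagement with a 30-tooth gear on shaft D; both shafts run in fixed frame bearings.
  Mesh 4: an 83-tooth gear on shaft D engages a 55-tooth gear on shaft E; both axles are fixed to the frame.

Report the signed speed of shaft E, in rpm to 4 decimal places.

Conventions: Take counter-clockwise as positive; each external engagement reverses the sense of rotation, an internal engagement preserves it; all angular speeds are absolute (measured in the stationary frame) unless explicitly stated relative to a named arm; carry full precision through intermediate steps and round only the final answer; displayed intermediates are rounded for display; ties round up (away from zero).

+10130.6279 rpm

class = fixed-axis compound train [4 meshes; 4 ratios multiply, 4 sense flips]
mesh 1 [82T→65T]: ω = 2456.0000×82/65 = 3098.3385 rpm, sense flips to −
mesh 2 [65T→12T]: ω = 3098.3385×65/12 = 16782.6667 rpm, sense flips to +
mesh 3 [12T→30T]: ω = 16782.6667×12/30 = 6713.0667 rpm, sense flips to −
mesh 4 [83T→55T]: ω = 6713.0667×83/55 = 10130.6279 rpm, sense flips to +
signed output speed = +10130.6279 rpm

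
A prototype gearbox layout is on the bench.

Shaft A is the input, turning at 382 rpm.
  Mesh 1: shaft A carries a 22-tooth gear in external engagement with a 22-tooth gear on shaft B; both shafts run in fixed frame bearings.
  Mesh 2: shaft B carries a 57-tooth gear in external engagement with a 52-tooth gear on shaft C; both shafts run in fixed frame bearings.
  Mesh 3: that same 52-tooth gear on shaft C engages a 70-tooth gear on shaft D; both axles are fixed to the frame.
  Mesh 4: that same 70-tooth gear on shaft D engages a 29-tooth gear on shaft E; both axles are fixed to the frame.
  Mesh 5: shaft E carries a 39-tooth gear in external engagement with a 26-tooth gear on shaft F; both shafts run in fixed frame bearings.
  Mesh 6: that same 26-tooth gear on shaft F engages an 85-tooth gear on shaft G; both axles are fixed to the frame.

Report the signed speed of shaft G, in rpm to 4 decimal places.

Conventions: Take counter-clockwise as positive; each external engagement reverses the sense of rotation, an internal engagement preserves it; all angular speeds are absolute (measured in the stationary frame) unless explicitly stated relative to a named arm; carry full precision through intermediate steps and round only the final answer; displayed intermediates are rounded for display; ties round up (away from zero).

class = fixed-axis compound train [6 meshes; 6 ratios multiply, 6 sense flips]
mesh 1 [22T→22T]: ω = 382.0000×22/22 = 382.0000 rpm, sense flips to −
mesh 2 [57T→52T]: ω = 382.0000×57/52 = 418.7308 rpm, sense flips to +
mesh 3 [52T→70T]: ω = 418.7308×52/70 = 311.0571 rpm, sense flips to −
mesh 4 [70T→29T]: ω = 311.0571×70/29 = 750.8276 rpm, sense flips to +
mesh 5 [39T→26T]: ω = 750.8276×39/26 = 1126.2414 rpm, sense flips to −
mesh 6 [26T→85T]: ω = 1126.2414×26/85 = 344.4974 rpm, sense flips to +
signed output speed = +344.4974 rpm

+344.4974 rpm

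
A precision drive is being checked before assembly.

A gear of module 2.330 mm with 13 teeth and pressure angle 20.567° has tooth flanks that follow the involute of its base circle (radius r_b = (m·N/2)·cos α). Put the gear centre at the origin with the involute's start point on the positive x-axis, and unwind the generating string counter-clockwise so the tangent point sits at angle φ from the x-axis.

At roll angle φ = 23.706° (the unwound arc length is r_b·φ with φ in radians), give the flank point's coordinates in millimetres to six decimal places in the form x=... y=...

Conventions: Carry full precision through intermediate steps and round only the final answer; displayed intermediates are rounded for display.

single-mesh involute tooth geometry (13T wheel at module 2.330)
pitch radius r_p = m·N/2 = 2.330·13/2 = 15.145000
base radius r_b = r_p·cos α = 15.145000·cos 20.567° = 14.179688
roll angle φ = 23.706° = 0.41374775 rad
x = r_b·(cos φ + φ·sin φ) = 15.341929
y = r_b·(sin φ − φ·cos φ) = 0.329079

x=15.341929 y=0.329079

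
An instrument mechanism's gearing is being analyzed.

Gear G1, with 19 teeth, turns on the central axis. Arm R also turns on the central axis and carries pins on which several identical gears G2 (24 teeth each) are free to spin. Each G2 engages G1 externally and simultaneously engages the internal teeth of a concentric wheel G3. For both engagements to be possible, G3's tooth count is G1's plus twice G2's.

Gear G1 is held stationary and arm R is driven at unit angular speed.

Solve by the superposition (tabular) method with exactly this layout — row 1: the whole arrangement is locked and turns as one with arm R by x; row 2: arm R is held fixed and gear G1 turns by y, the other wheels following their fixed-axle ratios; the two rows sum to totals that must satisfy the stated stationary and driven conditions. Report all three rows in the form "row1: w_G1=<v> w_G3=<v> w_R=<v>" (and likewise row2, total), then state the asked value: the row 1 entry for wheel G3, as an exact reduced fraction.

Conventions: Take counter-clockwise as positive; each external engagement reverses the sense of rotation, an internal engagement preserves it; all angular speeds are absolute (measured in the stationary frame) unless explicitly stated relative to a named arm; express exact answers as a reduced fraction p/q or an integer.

row1: w_G1=1 w_G3=1 w_R=1
row2: w_G1=-1 w_G3=19/67 w_R=0
total: w_G1=0 w_G3=86/67 w_R=1
asked value: 1

topology: planetary set — G1 19T / G2 24T / G3 67T, arm = carrier (Willis)
row 1: whole set turns with the arm by x
row 2 — arm fixed, fixed-axis ratios: sun y, ring −(19/67)·y, arm 0
boundary: total ω_sun = x + y = 0 and total ω_arm = x = 1  ⇒  y = -1, x = 1
row 2 ring = −(19/67)·(-1) = 19/67
totals (row 1 + row 2): sun 1 + (-1) = 0, ring 1 + 19/67 = 86/67, arm 1 + 0 = 1
asked cell (row1, ring) = 1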